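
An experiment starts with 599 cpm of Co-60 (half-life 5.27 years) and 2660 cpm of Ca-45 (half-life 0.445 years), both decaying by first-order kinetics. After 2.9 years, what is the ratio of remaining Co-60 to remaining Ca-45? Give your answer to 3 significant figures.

14.1

Co-60: 599 × (1/2)^(2.9/5.27) = 599 × (1/2)^0.55028 ≈ 409.05 cpm.
Ca-45: 2660 × (1/2)^(2.9/0.445) = 2660 × (1/2)^6.5169 ≈ 29.048 cpm.
Ratio ≈ 409.05 / 29.048 ≈ 14.082.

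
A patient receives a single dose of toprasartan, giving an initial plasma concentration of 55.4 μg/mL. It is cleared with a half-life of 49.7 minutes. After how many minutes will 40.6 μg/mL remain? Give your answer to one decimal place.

22.3 minutes

Fraction remaining = 40.6/55.4 ≈ 0.73285.
n = log₂(55.4/40.6) = ln(1.3645)/ln 2 ≈ 0.44841 half-lives.
t = n × t½ = 0.44841 × 49.7 ≈ 22.286 minutes.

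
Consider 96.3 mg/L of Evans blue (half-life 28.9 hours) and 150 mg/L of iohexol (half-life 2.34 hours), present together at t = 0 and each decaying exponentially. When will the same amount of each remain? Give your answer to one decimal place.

Set 96.3·(1/2)^(t/28.9) = 150·(1/2)^(t/2.34).
Taking log₂: log₂(96.3/150) = t·(1/28.9 − 1/2.34).
log₂(0.642) = -0.63935; 1/28.9 − 1/2.34 = -0.39275.
t = -0.63935 / -0.39275 ≈ 1.6279 hours.

1.6 hours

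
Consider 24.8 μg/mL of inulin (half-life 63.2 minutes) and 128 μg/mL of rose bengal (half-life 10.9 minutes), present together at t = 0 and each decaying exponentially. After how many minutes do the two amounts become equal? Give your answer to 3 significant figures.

31.2 minutes

Set 24.8·(1/2)^(t/63.2) = 128·(1/2)^(t/10.9).
Taking log₂: log₂(24.8/128) = t·(1/63.2 − 1/10.9).
log₂(0.19375) = -2.3677; 1/63.2 − 1/10.9 = -0.07592.
t = -2.3677 / -0.07592 ≈ 31.187 minutes.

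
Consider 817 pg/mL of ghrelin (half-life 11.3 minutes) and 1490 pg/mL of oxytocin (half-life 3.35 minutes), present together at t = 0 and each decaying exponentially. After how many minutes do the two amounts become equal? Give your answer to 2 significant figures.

4.1 minutes

Set 817·(1/2)^(t/11.3) = 1490·(1/2)^(t/3.35).
Taking log₂: log₂(817/1490) = t·(1/11.3 − 1/3.35).
log₂(0.54832) = -0.8669; 1/11.3 − 1/3.35 = -0.21001.
t = -0.8669 / -0.21001 ≈ 4.1279 minutes.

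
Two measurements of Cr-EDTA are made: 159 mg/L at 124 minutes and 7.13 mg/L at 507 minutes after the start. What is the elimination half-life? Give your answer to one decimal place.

85.5 minutes

Over Δt = 507 − 124 = 383 minutes, the level fell by a factor of 159/7.13 ≈ 22.3.
n = log₂(22.3) ≈ 4.479 half-lives, so t½ = 383/4.479 ≈ 85.511 minutes.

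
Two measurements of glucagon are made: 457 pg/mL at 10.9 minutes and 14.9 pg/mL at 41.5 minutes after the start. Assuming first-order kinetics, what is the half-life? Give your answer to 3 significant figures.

Over Δt = 41.5 − 10.9 = 30.6 minutes, the level fell by a factor of 457/14.9 ≈ 30.671.
n = log₂(30.671) ≈ 4.9388 half-lives, so t½ = 30.6/4.9388 ≈ 6.1958 minutes.

6.20 minutes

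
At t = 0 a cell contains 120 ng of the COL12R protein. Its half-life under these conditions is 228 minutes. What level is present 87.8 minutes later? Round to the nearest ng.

Number of half-lives: n = 87.8/228 ≈ 0.38509.
Remaining = 120 × (1/2)^0.38509 = 120 × 0.76573 ≈ 91.888 ng.

92 ng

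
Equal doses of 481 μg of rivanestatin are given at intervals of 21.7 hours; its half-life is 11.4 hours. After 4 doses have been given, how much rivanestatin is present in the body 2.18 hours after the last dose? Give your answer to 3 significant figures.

572 μg

The 4 doses were given 67.28, 45.58, 23.88, 2.18 hours ago.
Total = 481·(1/2)^(67.28/11.4) + 481·(1/2)^(45.58/11.4) + 481·(1/2)^(23.88/11.4) + 481·(1/2)^(2.18/11.4)
      = 8.0453 + 30.099 + 112.61 + 421.29 ≈ 572.04 μg.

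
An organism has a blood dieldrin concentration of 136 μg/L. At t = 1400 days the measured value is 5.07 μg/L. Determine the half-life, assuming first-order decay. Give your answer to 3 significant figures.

295 days

A/A₀ = 5.07/136 ≈ 0.037279.
n = log₂(26.824) ≈ 4.7455 half-lives elapsed in 1400 days.
t½ = 1400/4.7455 ≈ 295.02 days.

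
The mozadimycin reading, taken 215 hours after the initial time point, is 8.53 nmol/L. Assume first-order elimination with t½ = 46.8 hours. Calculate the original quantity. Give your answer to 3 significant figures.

206 nmol/L

Number of half-lives elapsed: n = 215/46.8 ≈ 4.594.
A₀ = A × 2^n = 8.53 × 2^4.594 = 8.53 × 24.151 ≈ 206.01 nmol/L.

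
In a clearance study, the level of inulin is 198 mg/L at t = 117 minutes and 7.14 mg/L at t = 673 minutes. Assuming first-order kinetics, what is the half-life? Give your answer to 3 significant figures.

Over Δt = 673 − 117 = 556 minutes, the level fell by a factor of 198/7.14 ≈ 27.731.
n = log₂(27.731) ≈ 4.7934 half-lives, so t½ = 556/4.7934 ≈ 115.99 minutes.

116 minutes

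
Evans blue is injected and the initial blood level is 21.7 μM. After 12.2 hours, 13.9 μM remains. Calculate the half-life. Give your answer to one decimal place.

19.0 hours

A/A₀ = 13.9/21.7 ≈ 0.64055.
n = log₂(1.5612) ≈ 0.64261 half-lives elapsed in 12.2 hours.
t½ = 12.2/0.64261 ≈ 18.985 hours.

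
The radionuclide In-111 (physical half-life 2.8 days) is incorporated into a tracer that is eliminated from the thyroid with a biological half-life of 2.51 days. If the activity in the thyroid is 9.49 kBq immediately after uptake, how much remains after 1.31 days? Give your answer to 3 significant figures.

4.78 kBq

1/t_eff = 1/t_phys + 1/t_biol = 1/2.8 + 1/2.51 = 0.75555 per day.
t_eff = 2.8 × 2.51 / (2.8 + 2.51) ≈ 1.3235 days.
Remaining = 9.49 × (1/2)^(1.31/1.3235) = 9.49 × (1/2)^0.98977 ≈ 4.7788 kBq.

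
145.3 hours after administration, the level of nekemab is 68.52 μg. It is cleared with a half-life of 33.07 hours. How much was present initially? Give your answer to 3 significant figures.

Number of half-lives elapsed: n = 145.3/33.07 ≈ 4.3937.
A₀ = A × 2^n = 68.52 × 2^4.3937 = 68.52 × 21.02 ≈ 1440.3 μg.

1440 μg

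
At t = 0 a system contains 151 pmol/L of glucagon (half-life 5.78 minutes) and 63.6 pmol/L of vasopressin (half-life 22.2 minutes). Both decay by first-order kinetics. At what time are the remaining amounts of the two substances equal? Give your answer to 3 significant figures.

Set 151·(1/2)^(t/5.78) = 63.6·(1/2)^(t/22.2).
Taking log₂: log₂(151/63.6) = t·(1/5.78 − 1/22.2).
log₂(2.3742) = 1.2474; 1/5.78 − 1/22.2 = 0.12797.
t = 1.2474 / 0.12797 ≈ 9.7483 minutes.

9.75 minutes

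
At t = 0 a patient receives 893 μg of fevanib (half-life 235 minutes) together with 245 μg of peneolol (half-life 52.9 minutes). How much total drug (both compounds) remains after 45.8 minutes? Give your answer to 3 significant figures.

915 μg

fevanib: 893 × (1/2)^(45.8/235) = 893 × (1/2)^0.19489 ≈ 780.16 μg.
peneolol: 245 × (1/2)^(45.8/52.9) = 245 × (1/2)^0.86578 ≈ 134.44 μg.
Total = 780.16 + 134.44 ≈ 914.6 μg.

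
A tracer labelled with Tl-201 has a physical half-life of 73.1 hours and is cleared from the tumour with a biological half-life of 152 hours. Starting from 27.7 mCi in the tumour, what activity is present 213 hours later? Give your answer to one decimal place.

1.4 mCi

1/t_eff = 1/t_phys + 1/t_biol = 1/73.1 + 1/152 = 0.020259 per hour.
t_eff = 73.1 × 152 / (73.1 + 152) ≈ 49.361 hours.
Remaining = 27.7 × (1/2)^(213/49.361) = 27.7 × (1/2)^4.3151 ≈ 1.3915 mCi.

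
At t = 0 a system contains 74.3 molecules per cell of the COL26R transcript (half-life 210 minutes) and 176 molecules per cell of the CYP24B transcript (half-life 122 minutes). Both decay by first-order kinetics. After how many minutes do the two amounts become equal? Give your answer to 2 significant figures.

360 minutes

Set 74.3·(1/2)^(t/210) = 176·(1/2)^(t/122).
Taking log₂: log₂(74.3/176) = t·(1/210 − 1/122).
log₂(0.42216) = -1.2441; 1/210 − 1/122 = -0.0034348.
t = -1.2441 / -0.0034348 ≈ 362.21 minutes.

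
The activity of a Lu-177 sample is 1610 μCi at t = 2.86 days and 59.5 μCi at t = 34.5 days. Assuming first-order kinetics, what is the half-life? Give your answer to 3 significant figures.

6.65 days

Over Δt = 34.5 − 2.86 = 31.64 days, the level fell by a factor of 1610/59.5 ≈ 27.059.
n = log₂(27.059) ≈ 4.758 half-lives, so t½ = 31.64/4.758 ≈ 6.6498 days.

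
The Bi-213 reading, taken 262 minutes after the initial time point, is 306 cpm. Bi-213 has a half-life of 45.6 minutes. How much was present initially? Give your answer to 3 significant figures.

Number of half-lives elapsed: n = 262/45.6 ≈ 5.7456.
A₀ = A × 2^n = 306 × 2^5.7456 = 306 × 53.654 ≈ 16418 cpm.

16400 cpm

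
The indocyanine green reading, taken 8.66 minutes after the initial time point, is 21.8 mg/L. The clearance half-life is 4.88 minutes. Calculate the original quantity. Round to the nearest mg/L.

75 mg/L

Number of half-lives elapsed: n = 8.66/4.88 ≈ 1.7746.
A₀ = A × 2^n = 21.8 × 2^1.7746 = 21.8 × 3.4214 ≈ 74.587 mg/L.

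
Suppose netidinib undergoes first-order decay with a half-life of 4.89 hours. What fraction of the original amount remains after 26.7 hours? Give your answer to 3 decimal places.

0.023

n = 26.7/4.89 ≈ 5.4601 half-lives.
Fraction remaining = (1/2)^5.4601 ≈ 0.022716.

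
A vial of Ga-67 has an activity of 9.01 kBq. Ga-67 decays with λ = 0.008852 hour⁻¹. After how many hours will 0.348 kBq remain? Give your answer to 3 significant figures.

t½ = ln 2 / λ = 0.69315 / 0.008852 ≈ 78.304 hours.
Fraction remaining = 0.348/9.01 ≈ 0.038624.
n = log₂(9.01/0.348) = ln(25.891)/ln 2 ≈ 4.6944 half-lives.
t = n × t½ = 4.6944 × 78.304 ≈ 367.59 hours.

368 hours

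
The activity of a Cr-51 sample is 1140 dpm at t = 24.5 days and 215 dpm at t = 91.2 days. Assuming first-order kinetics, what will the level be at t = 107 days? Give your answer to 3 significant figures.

145 dpm

Over Δt = 91.2 − 24.5 = 66.7 days, the level fell by a factor of 1140/215 ≈ 5.3023.
n = log₂(5.3023) ≈ 2.4066 half-lives, so t½ = 66.7/2.4066 ≈ 27.715 days.
From t = 91.2 to t = 107: 215 × (1/2)^((107−91.2)/27.715) ≈ 144.82 dpm.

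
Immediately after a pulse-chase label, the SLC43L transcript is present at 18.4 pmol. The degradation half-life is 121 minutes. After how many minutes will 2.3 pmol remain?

2.3/18.4 = 1/8, so 3 half-lives have elapsed.
t = 3 × 121 = 363 minutes.

363 minutes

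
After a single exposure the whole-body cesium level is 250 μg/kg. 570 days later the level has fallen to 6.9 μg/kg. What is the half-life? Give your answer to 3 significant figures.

110 days

A/A₀ = 6.9/250 ≈ 0.0276.
n = log₂(36.232) ≈ 5.1792 half-lives elapsed in 570 days.
t½ = 570/5.1792 ≈ 110.06 days.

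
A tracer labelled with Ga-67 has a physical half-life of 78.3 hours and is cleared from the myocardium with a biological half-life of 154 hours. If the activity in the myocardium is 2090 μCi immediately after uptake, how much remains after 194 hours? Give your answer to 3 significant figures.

1/t_eff = 1/t_phys + 1/t_biol = 1/78.3 + 1/154 = 0.019265 per hour.
t_eff = 78.3 × 154 / (78.3 + 154) ≈ 51.908 hours.
Remaining = 2090 × (1/2)^(194/51.908) = 2090 × (1/2)^3.7374 ≈ 156.7 μCi.

157 μCi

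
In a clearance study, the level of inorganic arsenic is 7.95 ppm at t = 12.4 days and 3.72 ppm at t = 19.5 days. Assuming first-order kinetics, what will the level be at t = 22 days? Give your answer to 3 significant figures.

Over Δt = 19.5 − 12.4 = 7.1 days, the level fell by a factor of 7.95/3.72 ≈ 2.1371.
n = log₂(2.1371) ≈ 1.0957 half-lives, so t½ = 7.1/1.0957 ≈ 6.4802 days.
From t = 19.5 to t = 22: 3.72 × (1/2)^((22−19.5)/6.4802) ≈ 2.8471 ppm.

2.85 ppm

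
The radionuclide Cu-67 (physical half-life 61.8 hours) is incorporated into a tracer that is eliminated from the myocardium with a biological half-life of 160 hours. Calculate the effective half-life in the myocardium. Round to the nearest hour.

45 hours

1/t_eff = 1/t_phys + 1/t_biol = 1/61.8 + 1/160 = 0.022431 per hour.
t_eff = 61.8 × 160 / (61.8 + 160) ≈ 44.581 hours.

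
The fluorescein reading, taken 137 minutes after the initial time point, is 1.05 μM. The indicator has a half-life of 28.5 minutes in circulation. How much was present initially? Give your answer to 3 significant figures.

29.4 μM

Number of half-lives elapsed: n = 137/28.5 ≈ 4.807.
A₀ = A × 2^n = 1.05 × 2^4.807 = 1.05 × 27.993 ≈ 29.393 μM.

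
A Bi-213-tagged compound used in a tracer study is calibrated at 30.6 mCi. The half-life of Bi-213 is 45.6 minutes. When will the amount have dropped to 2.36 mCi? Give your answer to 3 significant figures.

169 minutes

Fraction remaining = 2.36/30.6 ≈ 0.077124.
n = log₂(30.6/2.36) = ln(12.966)/ln 2 ≈ 3.6967 half-lives.
t = n × t½ = 3.6967 × 45.6 ≈ 168.57 minutes.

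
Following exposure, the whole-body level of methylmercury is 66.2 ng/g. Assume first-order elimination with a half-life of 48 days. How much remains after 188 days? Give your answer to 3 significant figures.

4.38 ng/g

Number of half-lives: n = 188/48 ≈ 3.9167.
Remaining = 66.2 × (1/2)^3.9167 = 66.2 × 0.066216 ≈ 4.3835 ng/g.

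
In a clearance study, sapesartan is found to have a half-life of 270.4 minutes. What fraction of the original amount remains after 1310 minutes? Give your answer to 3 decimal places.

n = 1310/270.4 ≈ 4.8447 half-lives.
Fraction remaining = (1/2)^4.8447 ≈ 0.034802.

0.035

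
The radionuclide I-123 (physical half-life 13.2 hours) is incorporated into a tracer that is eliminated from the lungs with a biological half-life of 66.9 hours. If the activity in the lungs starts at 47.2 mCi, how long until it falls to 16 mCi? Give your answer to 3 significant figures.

1/t_eff = 1/t_phys + 1/t_biol = 1/13.2 + 1/66.9 = 0.090705 per hour.
t_eff = 13.2 × 66.9 / (13.2 + 66.9) ≈ 11.025 hours.
n = log₂(47.2/16) ≈ 1.5607; t = 1.5607 × 11.025 ≈ 17.206 hours.

17.2 hours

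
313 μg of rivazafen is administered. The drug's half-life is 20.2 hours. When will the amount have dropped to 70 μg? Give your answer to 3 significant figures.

Fraction remaining = 70/313 ≈ 0.22364.
n = log₂(313/70) = ln(4.4714)/ln 2 ≈ 2.1607 half-lives.
t = n × t½ = 2.1607 × 20.2 ≈ 43.647 hours.

43.6 hours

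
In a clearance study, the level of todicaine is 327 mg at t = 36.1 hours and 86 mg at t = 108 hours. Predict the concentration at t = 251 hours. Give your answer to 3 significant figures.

6.04 mg

Over Δt = 108 − 36.1 = 71.9 hours, the level fell by a factor of 327/86 ≈ 3.8023.
n = log₂(3.8023) ≈ 1.9269 half-lives, so t½ = 71.9/1.9269 ≈ 37.314 hours.
From t = 108 to t = 251: 86 × (1/2)^((251−108)/37.314) ≈ 6.0375 mg.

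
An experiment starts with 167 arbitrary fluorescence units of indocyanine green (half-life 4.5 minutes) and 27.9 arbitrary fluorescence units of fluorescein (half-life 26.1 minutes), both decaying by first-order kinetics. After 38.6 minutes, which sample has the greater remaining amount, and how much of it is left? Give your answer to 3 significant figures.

fluorescein, 10.0 arbitrary fluorescence units

indocyanine green: 167 × (1/2)^8.5778 ≈ 0.43707 arbitrary fluorescence units.
fluorescein: 27.9 × (1/2)^1.4789 ≈ 10.009 arbitrary fluorescence units.
Fluorescein has more remaining, at ≈ 10.009 arbitrary fluorescence units.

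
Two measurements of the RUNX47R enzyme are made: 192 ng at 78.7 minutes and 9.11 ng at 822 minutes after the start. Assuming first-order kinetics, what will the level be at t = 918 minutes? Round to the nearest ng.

Over Δt = 822 − 78.7 = 743.3 minutes, the level fell by a factor of 192/9.11 ≈ 21.076.
n = log₂(21.076) ≈ 4.3975 half-lives, so t½ = 743.3/4.3975 ≈ 169.03 minutes.
From t = 822 to t = 918: 9.11 × (1/2)^((918−822)/169.03) ≈ 6.1454 ng.

6 ng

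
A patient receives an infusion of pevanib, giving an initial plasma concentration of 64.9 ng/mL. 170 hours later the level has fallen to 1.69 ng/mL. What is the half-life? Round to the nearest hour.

32 hours

A/A₀ = 1.69/64.9 ≈ 0.02604.
n = log₂(38.402) ≈ 5.2631 half-lives elapsed in 170 hours.
t½ = 170/5.2631 ≈ 32.3 hours.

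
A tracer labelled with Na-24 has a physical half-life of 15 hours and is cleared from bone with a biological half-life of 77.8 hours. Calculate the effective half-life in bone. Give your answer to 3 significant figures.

1/t_eff = 1/t_phys + 1/t_biol = 1/15 + 1/77.8 = 0.07952 per hour.
t_eff = 15 × 77.8 / (15 + 77.8) ≈ 12.575 hours.

12.6 hours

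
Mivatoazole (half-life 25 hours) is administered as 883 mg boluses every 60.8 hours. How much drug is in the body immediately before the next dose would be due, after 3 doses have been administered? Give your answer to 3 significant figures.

200 mg

The 3 doses were given 182.4, 121.6, 60.8 hours ago.
Total = 883·(1/2)^(182.4/25) + 883·(1/2)^(121.6/25) + 883·(1/2)^(60.8/25)
      = 5.6188 + 30.322 + 163.63 ≈ 199.57 mg.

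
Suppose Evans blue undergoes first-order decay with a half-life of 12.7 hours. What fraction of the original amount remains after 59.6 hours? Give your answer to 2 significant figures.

0.039

n = 59.6/12.7 ≈ 4.6929 half-lives.
Fraction remaining = (1/2)^4.6929 ≈ 0.038663.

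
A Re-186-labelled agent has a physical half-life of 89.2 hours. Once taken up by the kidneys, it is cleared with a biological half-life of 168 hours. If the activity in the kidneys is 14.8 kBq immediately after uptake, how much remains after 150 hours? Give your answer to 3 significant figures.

2.48 kBq

1/t_eff = 1/t_phys + 1/t_biol = 1/89.2 + 1/168 = 0.017163 per hour.
t_eff = 89.2 × 168 / (89.2 + 168) ≈ 58.264 hours.
Remaining = 14.8 × (1/2)^(150/58.264) = 14.8 × (1/2)^2.5745 ≈ 2.4847 kBq.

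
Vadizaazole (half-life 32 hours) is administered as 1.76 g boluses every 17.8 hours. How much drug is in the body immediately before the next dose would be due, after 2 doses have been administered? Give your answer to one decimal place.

2.0 g

The 2 doses were given 35.6, 17.8 hours ago.
Total = 1.76·(1/2)^(35.6/32) + 1.76·(1/2)^(17.8/32)
      = 0.81399 + 1.1969 ≈ 2.0109 g.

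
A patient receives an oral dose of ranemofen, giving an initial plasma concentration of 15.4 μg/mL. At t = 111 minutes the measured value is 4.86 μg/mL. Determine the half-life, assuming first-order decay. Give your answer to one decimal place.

A/A₀ = 4.86/15.4 ≈ 0.31558.
n = log₂(3.1687) ≈ 1.6639 half-lives elapsed in 111 minutes.
t½ = 111/1.6639 ≈ 66.711 minutes.

66.7 minutes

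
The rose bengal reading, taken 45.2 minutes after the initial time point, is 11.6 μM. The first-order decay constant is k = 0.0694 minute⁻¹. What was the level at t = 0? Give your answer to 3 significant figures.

t½ = ln 2 / k = 0.69315 / 0.0694 ≈ 9.9877 minutes.
Number of half-lives elapsed: n = 45.2/9.9877 ≈ 4.5256.
A₀ = A × 2^n = 11.6 × 2^4.5256 = 11.6 × 23.032 ≈ 267.17 μM.

267 μM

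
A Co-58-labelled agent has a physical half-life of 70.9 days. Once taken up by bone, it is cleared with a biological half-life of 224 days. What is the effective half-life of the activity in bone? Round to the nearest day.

54 days

1/t_eff = 1/t_phys + 1/t_biol = 1/70.9 + 1/224 = 0.018569 per day.
t_eff = 70.9 × 224 / (70.9 + 224) ≈ 53.854 days.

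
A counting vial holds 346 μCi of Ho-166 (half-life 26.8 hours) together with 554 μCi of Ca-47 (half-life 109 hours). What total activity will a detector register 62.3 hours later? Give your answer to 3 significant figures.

442 μCi

Ho-166: 346 × (1/2)^(62.3/26.8) = 346 × (1/2)^2.3246 ≈ 69.071 μCi.
Ca-47: 554 × (1/2)^(62.3/109) = 554 × (1/2)^0.57156 ≈ 372.78 μCi.
Total = 69.071 + 372.78 ≈ 441.85 μCi.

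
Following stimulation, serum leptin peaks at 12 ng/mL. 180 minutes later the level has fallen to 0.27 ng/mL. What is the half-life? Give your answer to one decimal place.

A/A₀ = 0.27/12 ≈ 0.0225.
n = log₂(44.444) ≈ 5.4739 half-lives elapsed in 180 minutes.
t½ = 180/5.4739 ≈ 32.883 minutes.

32.9 minutes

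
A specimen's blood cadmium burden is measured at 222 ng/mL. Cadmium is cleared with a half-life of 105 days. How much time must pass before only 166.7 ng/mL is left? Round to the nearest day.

43 days

Fraction remaining = 166.7/222 ≈ 0.7509.
n = log₂(222/166.7) = ln(1.3317)/ln 2 ≈ 0.41331 half-lives.
t = n × t½ = 0.41331 × 105 ≈ 43.397 days.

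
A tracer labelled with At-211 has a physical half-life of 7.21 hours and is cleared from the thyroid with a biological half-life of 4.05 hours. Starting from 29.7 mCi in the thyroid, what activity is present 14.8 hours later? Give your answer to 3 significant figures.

1/t_eff = 1/t_phys + 1/t_biol = 1/7.21 + 1/4.05 = 0.38561 per hour.
t_eff = 7.21 × 4.05 / (7.21 + 4.05) ≈ 2.5933 hours.
Remaining = 29.7 × (1/2)^(14.8/2.5933) = 29.7 × (1/2)^5.707 ≈ 0.56855 mCi.

0.569 mCi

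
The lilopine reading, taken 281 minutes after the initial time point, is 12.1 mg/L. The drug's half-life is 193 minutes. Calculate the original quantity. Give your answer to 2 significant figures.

Number of half-lives elapsed: n = 281/193 ≈ 1.456.
A₀ = A × 2^n = 12.1 × 2^1.456 = 12.1 × 2.7434 ≈ 33.195 mg/L.

33 mg/L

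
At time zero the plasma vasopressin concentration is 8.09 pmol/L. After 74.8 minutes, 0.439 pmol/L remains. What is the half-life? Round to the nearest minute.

A/A₀ = 0.439/8.09 ≈ 0.054265.
n = log₂(18.428) ≈ 4.2038 half-lives elapsed in 74.8 minutes.
t½ = 74.8/4.2038 ≈ 17.793 minutes.

18 minutes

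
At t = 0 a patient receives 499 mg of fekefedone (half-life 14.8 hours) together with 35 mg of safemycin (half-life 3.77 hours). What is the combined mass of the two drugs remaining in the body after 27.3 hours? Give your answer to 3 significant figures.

fekefedone: 499 × (1/2)^(27.3/14.8) = 499 × (1/2)^1.8446 ≈ 138.94 mg.
safemycin: 35 × (1/2)^(27.3/3.77) = 35 × (1/2)^7.2414 ≈ 0.23131 mg.
Total = 138.94 + 0.23131 ≈ 139.17 mg.

139 mg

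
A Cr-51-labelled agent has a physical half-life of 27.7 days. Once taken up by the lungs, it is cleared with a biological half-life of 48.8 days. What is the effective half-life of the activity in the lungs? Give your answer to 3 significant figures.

17.7 days

1/t_eff = 1/t_phys + 1/t_biol = 1/27.7 + 1/48.8 = 0.056593 per day.
t_eff = 27.7 × 48.8 / (27.7 + 48.8) ≈ 17.67 days.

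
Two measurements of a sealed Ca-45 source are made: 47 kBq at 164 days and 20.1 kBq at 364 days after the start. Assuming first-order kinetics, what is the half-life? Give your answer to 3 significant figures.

Over Δt = 364 − 164 = 200 days, the level fell by a factor of 47/20.1 ≈ 2.3383.
n = log₂(2.3383) ≈ 1.2255 half-lives, so t½ = 200/1.2255 ≈ 163.2 days.

163 days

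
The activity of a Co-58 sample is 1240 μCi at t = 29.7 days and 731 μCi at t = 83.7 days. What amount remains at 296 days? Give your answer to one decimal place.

91.5 μCi

Over Δt = 83.7 − 29.7 = 54 days, the level fell by a factor of 1240/731 ≈ 1.6963.
n = log₂(1.6963) ≈ 0.7624 half-lives, so t½ = 54/0.7624 ≈ 70.829 days.
From t = 83.7 to t = 296: 731 × (1/2)^((296−83.7)/70.829) ≈ 91.543 μCi.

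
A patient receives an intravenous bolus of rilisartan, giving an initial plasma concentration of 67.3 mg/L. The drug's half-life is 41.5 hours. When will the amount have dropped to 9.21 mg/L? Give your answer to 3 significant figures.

Fraction remaining = 9.21/67.3 ≈ 0.13685.
n = log₂(67.3/9.21) = ln(7.3073)/ln 2 ≈ 2.8693 half-lives.
t = n × t½ = 2.8693 × 41.5 ≈ 119.08 hours.

119 hours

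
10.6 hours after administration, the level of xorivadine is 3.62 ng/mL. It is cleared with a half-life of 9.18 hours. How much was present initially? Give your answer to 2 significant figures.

Number of half-lives elapsed: n = 10.6/9.18 ≈ 1.1547.
A₀ = A × 2^n = 3.62 × 2^1.1547 = 3.62 × 2.2264 ≈ 8.0594 ng/mL.

8.1 ng/mL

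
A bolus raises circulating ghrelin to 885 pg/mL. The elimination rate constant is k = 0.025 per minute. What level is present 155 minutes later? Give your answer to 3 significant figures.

18.4 pg/mL

t½ = ln 2 / k = 0.69315 / 0.025 ≈ 27.726 minutes.
Number of half-lives: n = 155/27.726 ≈ 5.5904.
Remaining = 885 × (1/2)^5.5904 = 885 × 0.020754 ≈ 18.368 pg/mL.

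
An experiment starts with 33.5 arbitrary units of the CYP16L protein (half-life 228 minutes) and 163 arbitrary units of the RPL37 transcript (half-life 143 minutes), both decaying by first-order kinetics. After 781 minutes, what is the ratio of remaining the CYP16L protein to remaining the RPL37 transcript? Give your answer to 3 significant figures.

CYP16L protein: 33.5 × (1/2)^(781/228) = 33.5 × (1/2)^3.4254 ≈ 3.1181 arbitrary units.
RPL37 transcript: 163 × (1/2)^(781/143) = 163 × (1/2)^5.4615 ≈ 3.6991 arbitrary units.
Ratio ≈ 3.1181 / 3.6991 ≈ 0.84292.

0.843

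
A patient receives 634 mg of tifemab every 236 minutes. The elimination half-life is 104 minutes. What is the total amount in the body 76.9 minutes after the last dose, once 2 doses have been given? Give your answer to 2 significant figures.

The 2 doses were given 312.9, 76.9 minutes ago.
Total = 634·(1/2)^(312.9/104) + 634·(1/2)^(76.9/104)
      = 78.776 + 379.75 ≈ 458.53 mg.

460 mg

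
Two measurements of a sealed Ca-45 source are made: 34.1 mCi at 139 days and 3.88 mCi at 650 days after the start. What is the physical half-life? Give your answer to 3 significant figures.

Over Δt = 650 − 139 = 511 days, the level fell by a factor of 34.1/3.88 ≈ 8.7887.
n = log₂(8.7887) ≈ 3.1356 half-lives, so t½ = 511/3.1356 ≈ 162.96 days.

163 days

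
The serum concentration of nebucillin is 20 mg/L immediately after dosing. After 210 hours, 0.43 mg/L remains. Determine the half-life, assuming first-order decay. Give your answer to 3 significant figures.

37.9 hours

A/A₀ = 0.43/20 ≈ 0.0215.
n = log₂(46.512) ≈ 5.5395 half-lives elapsed in 210 hours.
t½ = 210/5.5395 ≈ 37.909 hours.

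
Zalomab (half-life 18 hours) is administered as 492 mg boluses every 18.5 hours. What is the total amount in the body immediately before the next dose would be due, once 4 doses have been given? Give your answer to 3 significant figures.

The 4 doses were given 74, 55.5, 37, 18.5 hours ago.
Total = 492·(1/2)^(74/18) + 492·(1/2)^(55.5/18) + 492·(1/2)^(37/18) + 492·(1/2)^(18.5/18)
      = 28.471 + 58.048 + 118.35 + 241.31 ≈ 446.18 mg.

446 mg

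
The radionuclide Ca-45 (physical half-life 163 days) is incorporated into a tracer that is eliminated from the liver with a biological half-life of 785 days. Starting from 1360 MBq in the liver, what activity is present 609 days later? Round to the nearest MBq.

1/t_eff = 1/t_phys + 1/t_biol = 1/163 + 1/785 = 0.0074089 per day.
t_eff = 163 × 785 / (163 + 785) ≈ 134.97 days.
Remaining = 1360 × (1/2)^(609/134.97) = 1360 × (1/2)^4.512 ≈ 59.607 MBq.

60 MBq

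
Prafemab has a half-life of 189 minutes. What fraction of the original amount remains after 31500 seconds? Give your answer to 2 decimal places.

31500 seconds = 525 minutes.
n = 525/189 ≈ 2.7778 half-lives.
Fraction remaining = (1/2)^2.7778 ≈ 0.14582.

0.15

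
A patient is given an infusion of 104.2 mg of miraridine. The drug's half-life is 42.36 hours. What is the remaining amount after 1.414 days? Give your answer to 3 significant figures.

Convert the elapsed time: 1.414 days = 33.936 hours.
Number of half-lives: n = 33.936/42.36 ≈ 0.80113.
Remaining = 104.2 × (1/2)^0.80113 = 104.2 × 0.5739 ≈ 59.8 mg.

59.8 mg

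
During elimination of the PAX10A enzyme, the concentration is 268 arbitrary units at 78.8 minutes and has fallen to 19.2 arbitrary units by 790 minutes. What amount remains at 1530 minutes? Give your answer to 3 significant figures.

1.24 arbitrary units

Over Δt = 790 − 78.8 = 711.2 minutes, the level fell by a factor of 268/19.2 ≈ 13.958.
n = log₂(13.958) ≈ 3.8031 half-lives, so t½ = 711.2/3.8031 ≈ 187.01 minutes.
From t = 790 to t = 1530: 19.2 × (1/2)^((1530−790)/187.01) ≈ 1.2363 arbitrary units.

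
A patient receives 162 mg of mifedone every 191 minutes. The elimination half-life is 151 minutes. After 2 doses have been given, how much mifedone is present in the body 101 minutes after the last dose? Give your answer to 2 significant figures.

The 2 doses were given 292, 101 minutes ago.
Total = 162·(1/2)^(292/151) + 162·(1/2)^(101/151)
      = 42.402 + 101.9 ≈ 144.3 mg.

140 mg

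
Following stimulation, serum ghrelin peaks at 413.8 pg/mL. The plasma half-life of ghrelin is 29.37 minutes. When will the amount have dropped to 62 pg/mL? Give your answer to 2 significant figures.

80 minutes

Fraction remaining = 62/413.8 ≈ 0.14983.
n = log₂(413.8/62) = ln(6.6742)/ln 2 ≈ 2.7386 half-lives.
t = n × t½ = 2.7386 × 29.37 ≈ 80.432 minutes.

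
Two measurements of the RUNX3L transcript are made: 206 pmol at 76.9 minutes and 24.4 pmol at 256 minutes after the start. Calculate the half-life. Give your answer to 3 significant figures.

58.2 minutes

Over Δt = 256 − 76.9 = 179.1 minutes, the level fell by a factor of 206/24.4 ≈ 8.4426.
n = log₂(8.4426) ≈ 3.0777 half-lives, so t½ = 179.1/3.0777 ≈ 58.193 minutes.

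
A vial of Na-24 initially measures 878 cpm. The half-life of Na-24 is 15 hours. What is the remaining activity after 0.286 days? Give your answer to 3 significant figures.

639 cpm

Convert the elapsed time: 0.286 days = 6.864 hours.
Number of half-lives: n = 6.864/15 ≈ 0.4576.
Remaining = 878 × (1/2)^0.4576 = 878 × 0.7282 ≈ 639.36 cpm.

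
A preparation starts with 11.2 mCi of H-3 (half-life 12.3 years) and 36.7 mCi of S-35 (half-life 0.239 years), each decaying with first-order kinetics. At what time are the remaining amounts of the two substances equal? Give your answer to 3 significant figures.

0.417 years

Set 11.2·(1/2)^(t/12.3) = 36.7·(1/2)^(t/0.239).
Taking log₂: log₂(11.2/36.7) = t·(1/12.3 − 1/0.239).
log₂(0.30518) = -1.7123; 1/12.3 − 1/0.239 = -4.1028.
t = -1.7123 / -4.1028 ≈ 0.41734 years.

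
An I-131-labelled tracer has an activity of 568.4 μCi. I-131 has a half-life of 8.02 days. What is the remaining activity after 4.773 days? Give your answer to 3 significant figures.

Number of half-lives: n = 4.773/8.02 ≈ 0.59514.
Remaining = 568.4 × (1/2)^0.59514 = 568.4 × 0.66198 ≈ 376.27 μCi.

376 μCi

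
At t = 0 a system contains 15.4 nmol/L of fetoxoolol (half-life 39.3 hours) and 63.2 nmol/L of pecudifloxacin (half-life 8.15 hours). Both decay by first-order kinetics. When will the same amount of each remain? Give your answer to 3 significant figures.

Set 15.4·(1/2)^(t/39.3) = 63.2·(1/2)^(t/8.15).
Taking log₂: log₂(15.4/63.2) = t·(1/39.3 − 1/8.15).
log₂(0.24367) = -2.037; 1/39.3 − 1/8.15 = -0.097254.
t = -2.037 / -0.097254 ≈ 20.945 hours.

20.9 hours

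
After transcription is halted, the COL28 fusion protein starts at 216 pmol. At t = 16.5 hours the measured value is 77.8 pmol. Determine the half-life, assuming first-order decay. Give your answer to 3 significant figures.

A/A₀ = 77.8/216 ≈ 0.36019.
n = log₂(2.7763) ≈ 1.4732 half-lives elapsed in 16.5 hours.
t½ = 16.5/1.4732 ≈ 11.2 hours.

11.2 hours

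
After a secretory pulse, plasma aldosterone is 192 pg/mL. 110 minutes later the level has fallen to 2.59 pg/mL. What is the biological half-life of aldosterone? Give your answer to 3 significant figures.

A/A₀ = 2.59/192 ≈ 0.01349.
n = log₂(74.131) ≈ 6.212 half-lives elapsed in 110 minutes.
t½ = 110/6.212 ≈ 17.708 minutes.

17.7 minutes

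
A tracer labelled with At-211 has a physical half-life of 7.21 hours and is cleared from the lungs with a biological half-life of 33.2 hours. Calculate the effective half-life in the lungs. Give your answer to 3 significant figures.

1/t_eff = 1/t_phys + 1/t_biol = 1/7.21 + 1/33.2 = 0.16882 per hour.
t_eff = 7.21 × 33.2 / (7.21 + 33.2) ≈ 5.9236 hours.

5.92 hours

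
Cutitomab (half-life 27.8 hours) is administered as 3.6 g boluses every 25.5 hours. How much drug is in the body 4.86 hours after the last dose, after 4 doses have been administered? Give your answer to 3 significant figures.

6.25 g

The 4 doses were given 81.36, 55.86, 30.36, 4.86 hours ago.
Total = 3.6·(1/2)^(81.36/27.8) + 3.6·(1/2)^(55.86/27.8) + 3.6·(1/2)^(30.36/27.8) + 3.6·(1/2)^(4.86/27.8)
      = 0.47348 + 0.89418 + 1.6887 + 3.1892 ≈ 6.2455 g.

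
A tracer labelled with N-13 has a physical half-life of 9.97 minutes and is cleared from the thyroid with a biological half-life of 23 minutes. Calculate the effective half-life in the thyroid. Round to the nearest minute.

1/t_eff = 1/t_phys + 1/t_biol = 1/9.97 + 1/23 = 0.14378 per minute.
t_eff = 9.97 × 23 / (9.97 + 23) ≈ 6.9551 minutes.

7 minutes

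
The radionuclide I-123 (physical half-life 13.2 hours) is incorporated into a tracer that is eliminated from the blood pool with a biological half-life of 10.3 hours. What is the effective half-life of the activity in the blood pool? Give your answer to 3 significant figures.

1/t_eff = 1/t_phys + 1/t_biol = 1/13.2 + 1/10.3 = 0.17284 per hour.
t_eff = 13.2 × 10.3 / (13.2 + 10.3) ≈ 5.7855 hours.

5.79 hours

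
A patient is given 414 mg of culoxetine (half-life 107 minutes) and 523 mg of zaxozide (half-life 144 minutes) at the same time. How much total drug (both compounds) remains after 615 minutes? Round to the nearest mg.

culoxetine: 414 × (1/2)^(615/107) = 414 × (1/2)^5.7477 ≈ 7.7052 mg.
zaxozide: 523 × (1/2)^(615/144) = 523 × (1/2)^4.2708 ≈ 27.093 mg.
Total = 7.7052 + 27.093 ≈ 34.798 mg.

35 mg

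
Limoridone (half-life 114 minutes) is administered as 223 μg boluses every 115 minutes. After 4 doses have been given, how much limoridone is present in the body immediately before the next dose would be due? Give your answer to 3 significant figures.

The 4 doses were given 460, 345, 230, 115 minutes ago.
Total = 223·(1/2)^(460/114) + 223·(1/2)^(345/114) + 223·(1/2)^(230/114) + 223·(1/2)^(115/114)
      = 13.603 + 27.371 + 55.076 + 110.82 ≈ 206.87 μg.

207 μg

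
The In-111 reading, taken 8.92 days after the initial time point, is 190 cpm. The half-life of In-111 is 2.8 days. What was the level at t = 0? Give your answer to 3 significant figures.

1730 cpm

Number of half-lives elapsed: n = 8.92/2.8 ≈ 3.1857.
A₀ = A × 2^n = 190 × 2^3.1857 = 190 × 9.099 ≈ 1728.8 cpm.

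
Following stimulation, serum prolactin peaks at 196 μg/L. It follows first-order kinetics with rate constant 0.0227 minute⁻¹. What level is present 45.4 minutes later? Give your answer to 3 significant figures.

t½ = ln 2 / k = 0.69315 / 0.0227 ≈ 30.535 minutes.
Number of half-lives: n = 45.4/30.535 ≈ 1.4868.
Remaining = 196 × (1/2)^1.4868 = 196 × 0.3568 ≈ 69.933 μg/L.

69.9 μg/L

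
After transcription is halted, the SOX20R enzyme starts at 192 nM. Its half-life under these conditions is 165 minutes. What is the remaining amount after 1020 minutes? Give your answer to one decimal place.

2.6 nM

Number of half-lives: n = 1020/165 ≈ 6.1818.
Remaining = 192 × (1/2)^6.1818 = 192 × 0.013775 ≈ 2.6448 nM.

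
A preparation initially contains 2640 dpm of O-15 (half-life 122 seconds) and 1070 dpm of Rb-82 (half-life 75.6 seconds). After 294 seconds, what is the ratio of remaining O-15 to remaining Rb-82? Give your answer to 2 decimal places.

6.88

O-15: 2640 × (1/2)^(294/122) = 2640 × (1/2)^2.4098 ≈ 496.79 dpm.
Rb-82: 1070 × (1/2)^(294/75.6) = 1070 × (1/2)^3.8889 ≈ 72.229 dpm.
Ratio ≈ 496.79 / 72.229 ≈ 6.878.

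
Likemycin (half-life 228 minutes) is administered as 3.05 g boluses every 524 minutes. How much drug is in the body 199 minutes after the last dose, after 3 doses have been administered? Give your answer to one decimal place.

The 3 doses were given 1247, 723, 199 minutes ago.
Total = 3.05·(1/2)^(1247/228) + 3.05·(1/2)^(723/228) + 3.05·(1/2)^(199/228)
      = 0.068846 + 0.33862 + 1.6656 ≈ 2.073 g.

2.1 g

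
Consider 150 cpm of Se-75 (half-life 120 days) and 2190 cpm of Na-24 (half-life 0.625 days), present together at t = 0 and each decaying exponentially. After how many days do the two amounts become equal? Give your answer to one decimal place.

2.4 days

Set 150·(1/2)^(t/120) = 2190·(1/2)^(t/0.625).
Taking log₂: log₂(150/2190) = t·(1/120 − 1/0.625).
log₂(0.068493) = -3.8679; 1/120 − 1/0.625 = -1.5917.
t = -3.8679 / -1.5917 ≈ 2.4301 days.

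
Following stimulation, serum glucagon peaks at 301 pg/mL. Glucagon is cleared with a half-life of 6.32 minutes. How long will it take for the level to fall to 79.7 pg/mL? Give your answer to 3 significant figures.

12.1 minutes

Fraction remaining = 79.7/301 ≈ 0.26478.
n = log₂(301/79.7) = ln(3.7767)/ln 2 ≈ 1.9171 half-lives.
t = n × t½ = 1.9171 × 6.32 ≈ 12.116 minutes.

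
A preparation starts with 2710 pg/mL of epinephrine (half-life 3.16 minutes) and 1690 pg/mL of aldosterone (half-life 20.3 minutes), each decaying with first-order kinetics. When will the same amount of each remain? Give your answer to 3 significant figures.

2.55 minutes

Set 2710·(1/2)^(t/3.16) = 1690·(1/2)^(t/20.3).
Taking log₂: log₂(2710/1690) = t·(1/3.16 − 1/20.3).
log₂(1.6036) = 0.68127; 1/3.16 − 1/20.3 = 0.26719.
t = 0.68127 / 0.26719 ≈ 2.5497 minutes.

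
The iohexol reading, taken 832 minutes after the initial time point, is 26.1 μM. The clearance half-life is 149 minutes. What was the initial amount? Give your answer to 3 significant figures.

Number of half-lives elapsed: n = 832/149 ≈ 5.5839.
A₀ = A × 2^n = 26.1 × 2^5.5839 = 26.1 × 47.964 ≈ 1251.9 μM.

1250 μM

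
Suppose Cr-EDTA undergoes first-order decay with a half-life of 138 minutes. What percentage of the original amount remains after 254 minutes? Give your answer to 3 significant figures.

n = 254/138 ≈ 1.8406 half-lives.
Fraction remaining = (1/2)^1.8406 ≈ 0.27921, i.e. 27.921%.

27.9%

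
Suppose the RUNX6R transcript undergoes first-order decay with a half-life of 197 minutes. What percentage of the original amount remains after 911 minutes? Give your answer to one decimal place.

n = 911/197 ≈ 4.6244 half-lives.
Fraction remaining = (1/2)^4.6244 ≈ 0.040544, i.e. 4.0544%.

4.1%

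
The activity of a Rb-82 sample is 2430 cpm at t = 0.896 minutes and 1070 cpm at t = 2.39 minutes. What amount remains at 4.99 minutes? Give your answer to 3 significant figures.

257 cpm

Over Δt = 2.39 − 0.896 = 1.494 minutes, the level fell by a factor of 2430/1070 ≈ 2.271.
n = log₂(2.271) ≈ 1.1833 half-lives, so t½ = 1.494/1.1833 ≈ 1.2625 minutes.
From t = 2.39 to t = 4.99: 1070 × (1/2)^((4.99−2.39)/1.2625) ≈ 256.72 cpm.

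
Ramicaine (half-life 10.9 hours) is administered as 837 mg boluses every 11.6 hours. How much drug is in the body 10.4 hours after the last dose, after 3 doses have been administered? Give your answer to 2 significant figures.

740 mg

The 3 doses were given 33.6, 22, 10.4 hours ago.
Total = 837·(1/2)^(33.6/10.9) + 837·(1/2)^(22/10.9) + 837·(1/2)^(10.4/10.9)
      = 98.805 + 206.61 + 432.02 ≈ 737.43 mg.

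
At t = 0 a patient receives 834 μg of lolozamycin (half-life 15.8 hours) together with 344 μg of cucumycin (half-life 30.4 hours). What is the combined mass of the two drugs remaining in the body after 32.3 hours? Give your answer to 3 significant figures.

lolozamycin: 834 × (1/2)^(32.3/15.8) = 834 × (1/2)^2.0443 ≈ 202.19 μg.
cucumycin: 344 × (1/2)^(32.3/30.4) = 344 × (1/2)^1.0625 ≈ 164.71 μg.
Total = 202.19 + 164.71 ≈ 366.9 μg.

367 μg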